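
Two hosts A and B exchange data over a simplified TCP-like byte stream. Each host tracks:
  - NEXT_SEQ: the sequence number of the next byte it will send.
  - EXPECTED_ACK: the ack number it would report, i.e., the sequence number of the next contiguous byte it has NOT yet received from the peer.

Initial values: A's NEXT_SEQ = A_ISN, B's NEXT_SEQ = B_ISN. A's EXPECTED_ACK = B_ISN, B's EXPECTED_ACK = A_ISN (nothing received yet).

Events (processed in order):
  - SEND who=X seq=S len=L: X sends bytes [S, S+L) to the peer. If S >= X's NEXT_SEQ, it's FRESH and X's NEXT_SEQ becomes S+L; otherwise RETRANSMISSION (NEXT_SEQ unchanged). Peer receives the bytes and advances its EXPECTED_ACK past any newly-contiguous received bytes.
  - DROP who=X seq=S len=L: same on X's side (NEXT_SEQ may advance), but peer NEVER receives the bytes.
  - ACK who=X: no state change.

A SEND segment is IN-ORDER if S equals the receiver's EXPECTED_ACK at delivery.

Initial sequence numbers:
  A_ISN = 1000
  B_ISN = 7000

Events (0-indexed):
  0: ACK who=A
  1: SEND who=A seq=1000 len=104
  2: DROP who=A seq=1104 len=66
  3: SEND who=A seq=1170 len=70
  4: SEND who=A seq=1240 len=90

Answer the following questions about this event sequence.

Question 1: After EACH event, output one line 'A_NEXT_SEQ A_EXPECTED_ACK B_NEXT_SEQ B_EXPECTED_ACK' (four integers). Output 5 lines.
1000 7000 7000 1000
1104 7000 7000 1104
1170 7000 7000 1104
1240 7000 7000 1104
1330 7000 7000 1104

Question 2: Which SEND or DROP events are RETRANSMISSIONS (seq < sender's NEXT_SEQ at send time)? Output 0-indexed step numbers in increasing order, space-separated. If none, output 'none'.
Answer: none

Derivation:
Step 1: SEND seq=1000 -> fresh
Step 2: DROP seq=1104 -> fresh
Step 3: SEND seq=1170 -> fresh
Step 4: SEND seq=1240 -> fresh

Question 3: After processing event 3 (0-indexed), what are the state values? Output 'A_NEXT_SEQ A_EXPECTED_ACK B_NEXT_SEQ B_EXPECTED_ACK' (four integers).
After event 0: A_seq=1000 A_ack=7000 B_seq=7000 B_ack=1000
After event 1: A_seq=1104 A_ack=7000 B_seq=7000 B_ack=1104
After event 2: A_seq=1170 A_ack=7000 B_seq=7000 B_ack=1104
After event 3: A_seq=1240 A_ack=7000 B_seq=7000 B_ack=1104

1240 7000 7000 1104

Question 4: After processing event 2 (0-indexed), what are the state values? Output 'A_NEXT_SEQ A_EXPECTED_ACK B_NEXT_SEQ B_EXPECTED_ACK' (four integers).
After event 0: A_seq=1000 A_ack=7000 B_seq=7000 B_ack=1000
After event 1: A_seq=1104 A_ack=7000 B_seq=7000 B_ack=1104
After event 2: A_seq=1170 A_ack=7000 B_seq=7000 B_ack=1104

1170 7000 7000 1104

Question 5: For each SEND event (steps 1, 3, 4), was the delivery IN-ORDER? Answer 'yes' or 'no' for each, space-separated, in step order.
Answer: yes no no

Derivation:
Step 1: SEND seq=1000 -> in-order
Step 3: SEND seq=1170 -> out-of-order
Step 4: SEND seq=1240 -> out-of-order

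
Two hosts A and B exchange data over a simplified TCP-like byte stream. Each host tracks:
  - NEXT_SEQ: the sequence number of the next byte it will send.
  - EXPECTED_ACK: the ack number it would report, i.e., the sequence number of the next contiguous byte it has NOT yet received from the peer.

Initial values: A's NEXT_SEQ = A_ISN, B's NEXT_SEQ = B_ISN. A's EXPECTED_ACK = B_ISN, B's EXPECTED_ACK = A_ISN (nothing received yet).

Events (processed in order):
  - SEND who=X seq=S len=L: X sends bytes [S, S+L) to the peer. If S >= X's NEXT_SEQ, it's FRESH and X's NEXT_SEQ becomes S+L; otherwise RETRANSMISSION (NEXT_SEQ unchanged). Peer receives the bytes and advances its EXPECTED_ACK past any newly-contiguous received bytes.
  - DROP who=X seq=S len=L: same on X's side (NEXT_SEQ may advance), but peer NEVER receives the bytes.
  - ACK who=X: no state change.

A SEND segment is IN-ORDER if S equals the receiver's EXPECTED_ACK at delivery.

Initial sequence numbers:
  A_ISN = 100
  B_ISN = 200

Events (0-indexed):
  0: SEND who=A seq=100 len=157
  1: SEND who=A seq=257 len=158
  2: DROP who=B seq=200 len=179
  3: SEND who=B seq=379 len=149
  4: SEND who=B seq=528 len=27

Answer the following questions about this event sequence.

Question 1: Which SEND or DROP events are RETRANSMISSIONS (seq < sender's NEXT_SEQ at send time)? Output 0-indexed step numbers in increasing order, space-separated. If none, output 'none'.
Step 0: SEND seq=100 -> fresh
Step 1: SEND seq=257 -> fresh
Step 2: DROP seq=200 -> fresh
Step 3: SEND seq=379 -> fresh
Step 4: SEND seq=528 -> fresh

Answer: none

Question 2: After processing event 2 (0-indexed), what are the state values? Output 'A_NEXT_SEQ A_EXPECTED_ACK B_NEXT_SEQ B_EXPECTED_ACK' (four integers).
After event 0: A_seq=257 A_ack=200 B_seq=200 B_ack=257
After event 1: A_seq=415 A_ack=200 B_seq=200 B_ack=415
After event 2: A_seq=415 A_ack=200 B_seq=379 B_ack=415

415 200 379 415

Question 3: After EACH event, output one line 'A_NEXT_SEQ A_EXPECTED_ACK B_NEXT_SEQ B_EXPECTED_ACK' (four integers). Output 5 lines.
257 200 200 257
415 200 200 415
415 200 379 415
415 200 528 415
415 200 555 415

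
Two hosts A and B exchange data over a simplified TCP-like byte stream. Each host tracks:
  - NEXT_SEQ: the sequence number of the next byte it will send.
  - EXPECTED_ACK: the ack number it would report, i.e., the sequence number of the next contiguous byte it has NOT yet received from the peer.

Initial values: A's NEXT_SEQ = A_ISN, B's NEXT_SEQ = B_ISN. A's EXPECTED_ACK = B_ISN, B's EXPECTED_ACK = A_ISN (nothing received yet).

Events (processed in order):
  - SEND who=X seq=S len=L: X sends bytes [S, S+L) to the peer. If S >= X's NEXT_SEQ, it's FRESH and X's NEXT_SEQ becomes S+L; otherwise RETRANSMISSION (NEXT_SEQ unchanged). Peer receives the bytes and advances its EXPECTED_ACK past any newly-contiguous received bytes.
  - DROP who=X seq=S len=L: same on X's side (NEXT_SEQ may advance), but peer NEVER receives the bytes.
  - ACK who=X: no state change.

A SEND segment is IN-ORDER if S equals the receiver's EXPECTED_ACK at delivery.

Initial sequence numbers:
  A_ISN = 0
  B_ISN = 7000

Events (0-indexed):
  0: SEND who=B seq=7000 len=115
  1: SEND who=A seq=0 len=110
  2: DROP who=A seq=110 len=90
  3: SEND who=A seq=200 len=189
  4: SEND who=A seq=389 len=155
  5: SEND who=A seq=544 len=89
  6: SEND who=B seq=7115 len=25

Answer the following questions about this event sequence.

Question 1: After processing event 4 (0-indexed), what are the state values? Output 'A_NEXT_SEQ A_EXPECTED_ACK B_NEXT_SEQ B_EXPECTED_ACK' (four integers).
After event 0: A_seq=0 A_ack=7115 B_seq=7115 B_ack=0
After event 1: A_seq=110 A_ack=7115 B_seq=7115 B_ack=110
After event 2: A_seq=200 A_ack=7115 B_seq=7115 B_ack=110
After event 3: A_seq=389 A_ack=7115 B_seq=7115 B_ack=110
After event 4: A_seq=544 A_ack=7115 B_seq=7115 B_ack=110

544 7115 7115 110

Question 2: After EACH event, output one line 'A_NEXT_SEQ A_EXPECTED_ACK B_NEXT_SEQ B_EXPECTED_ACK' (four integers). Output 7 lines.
0 7115 7115 0
110 7115 7115 110
200 7115 7115 110
389 7115 7115 110
544 7115 7115 110
633 7115 7115 110
633 7140 7140 110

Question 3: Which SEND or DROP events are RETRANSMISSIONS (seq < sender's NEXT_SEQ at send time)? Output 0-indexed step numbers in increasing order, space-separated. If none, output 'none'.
Step 0: SEND seq=7000 -> fresh
Step 1: SEND seq=0 -> fresh
Step 2: DROP seq=110 -> fresh
Step 3: SEND seq=200 -> fresh
Step 4: SEND seq=389 -> fresh
Step 5: SEND seq=544 -> fresh
Step 6: SEND seq=7115 -> fresh

Answer: none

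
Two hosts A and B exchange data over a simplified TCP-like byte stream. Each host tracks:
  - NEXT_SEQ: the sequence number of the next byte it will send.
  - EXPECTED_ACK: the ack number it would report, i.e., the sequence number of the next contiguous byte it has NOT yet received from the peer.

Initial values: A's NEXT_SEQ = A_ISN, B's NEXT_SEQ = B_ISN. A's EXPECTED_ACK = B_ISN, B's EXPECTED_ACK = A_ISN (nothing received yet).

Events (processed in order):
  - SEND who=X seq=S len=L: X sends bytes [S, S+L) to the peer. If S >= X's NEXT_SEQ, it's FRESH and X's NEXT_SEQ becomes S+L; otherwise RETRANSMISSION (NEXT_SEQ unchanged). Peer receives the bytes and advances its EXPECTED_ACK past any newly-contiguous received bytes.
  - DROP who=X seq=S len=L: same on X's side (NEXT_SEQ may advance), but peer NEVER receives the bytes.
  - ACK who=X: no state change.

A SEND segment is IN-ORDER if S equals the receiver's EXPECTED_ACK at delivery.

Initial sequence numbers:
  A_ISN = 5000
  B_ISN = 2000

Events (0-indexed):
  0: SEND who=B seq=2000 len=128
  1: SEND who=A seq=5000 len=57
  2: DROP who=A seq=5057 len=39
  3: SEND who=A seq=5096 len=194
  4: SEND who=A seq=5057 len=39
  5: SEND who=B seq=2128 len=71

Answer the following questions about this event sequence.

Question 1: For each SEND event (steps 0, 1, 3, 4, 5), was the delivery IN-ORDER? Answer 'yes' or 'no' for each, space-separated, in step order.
Step 0: SEND seq=2000 -> in-order
Step 1: SEND seq=5000 -> in-order
Step 3: SEND seq=5096 -> out-of-order
Step 4: SEND seq=5057 -> in-order
Step 5: SEND seq=2128 -> in-order

Answer: yes yes no yes yes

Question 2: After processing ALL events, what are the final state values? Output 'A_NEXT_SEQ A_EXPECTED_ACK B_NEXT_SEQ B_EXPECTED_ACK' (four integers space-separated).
Answer: 5290 2199 2199 5290

Derivation:
After event 0: A_seq=5000 A_ack=2128 B_seq=2128 B_ack=5000
After event 1: A_seq=5057 A_ack=2128 B_seq=2128 B_ack=5057
After event 2: A_seq=5096 A_ack=2128 B_seq=2128 B_ack=5057
After event 3: A_seq=5290 A_ack=2128 B_seq=2128 B_ack=5057
After event 4: A_seq=5290 A_ack=2128 B_seq=2128 B_ack=5290
After event 5: A_seq=5290 A_ack=2199 B_seq=2199 B_ack=5290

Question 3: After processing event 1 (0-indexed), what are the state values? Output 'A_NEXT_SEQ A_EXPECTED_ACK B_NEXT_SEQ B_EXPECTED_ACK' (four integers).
After event 0: A_seq=5000 A_ack=2128 B_seq=2128 B_ack=5000
After event 1: A_seq=5057 A_ack=2128 B_seq=2128 B_ack=5057

5057 2128 2128 5057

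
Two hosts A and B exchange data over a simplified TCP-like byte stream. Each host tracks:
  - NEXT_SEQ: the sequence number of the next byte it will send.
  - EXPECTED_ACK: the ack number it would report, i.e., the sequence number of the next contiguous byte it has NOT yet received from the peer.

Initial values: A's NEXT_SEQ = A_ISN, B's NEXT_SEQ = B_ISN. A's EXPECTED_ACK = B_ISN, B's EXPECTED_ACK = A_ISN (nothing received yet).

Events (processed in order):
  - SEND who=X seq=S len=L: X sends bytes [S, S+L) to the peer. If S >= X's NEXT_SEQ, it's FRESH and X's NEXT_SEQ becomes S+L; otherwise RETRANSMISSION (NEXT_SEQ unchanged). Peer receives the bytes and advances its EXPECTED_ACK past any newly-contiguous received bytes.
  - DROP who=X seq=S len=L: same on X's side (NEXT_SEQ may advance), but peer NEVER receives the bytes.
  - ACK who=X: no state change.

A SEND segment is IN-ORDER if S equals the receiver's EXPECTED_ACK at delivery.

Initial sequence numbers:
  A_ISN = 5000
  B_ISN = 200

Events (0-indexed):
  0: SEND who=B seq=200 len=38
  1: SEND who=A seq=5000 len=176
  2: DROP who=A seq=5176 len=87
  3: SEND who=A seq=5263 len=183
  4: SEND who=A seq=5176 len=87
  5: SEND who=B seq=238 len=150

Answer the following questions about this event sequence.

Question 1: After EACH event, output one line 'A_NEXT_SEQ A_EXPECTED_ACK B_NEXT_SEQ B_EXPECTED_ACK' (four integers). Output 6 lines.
5000 238 238 5000
5176 238 238 5176
5263 238 238 5176
5446 238 238 5176
5446 238 238 5446
5446 388 388 5446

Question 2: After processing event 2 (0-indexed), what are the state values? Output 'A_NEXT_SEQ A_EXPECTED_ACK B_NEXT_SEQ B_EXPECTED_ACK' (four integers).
After event 0: A_seq=5000 A_ack=238 B_seq=238 B_ack=5000
After event 1: A_seq=5176 A_ack=238 B_seq=238 B_ack=5176
After event 2: A_seq=5263 A_ack=238 B_seq=238 B_ack=5176

5263 238 238 5176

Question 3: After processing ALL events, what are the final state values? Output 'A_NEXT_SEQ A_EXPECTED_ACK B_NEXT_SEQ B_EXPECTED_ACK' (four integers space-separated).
Answer: 5446 388 388 5446

Derivation:
After event 0: A_seq=5000 A_ack=238 B_seq=238 B_ack=5000
After event 1: A_seq=5176 A_ack=238 B_seq=238 B_ack=5176
After event 2: A_seq=5263 A_ack=238 B_seq=238 B_ack=5176
After event 3: A_seq=5446 A_ack=238 B_seq=238 B_ack=5176
After event 4: A_seq=5446 A_ack=238 B_seq=238 B_ack=5446
After event 5: A_seq=5446 A_ack=388 B_seq=388 B_ack=5446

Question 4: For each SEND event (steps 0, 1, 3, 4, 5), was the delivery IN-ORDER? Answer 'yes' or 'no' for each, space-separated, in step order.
Answer: yes yes no yes yes

Derivation:
Step 0: SEND seq=200 -> in-order
Step 1: SEND seq=5000 -> in-order
Step 3: SEND seq=5263 -> out-of-order
Step 4: SEND seq=5176 -> in-order
Step 5: SEND seq=238 -> in-order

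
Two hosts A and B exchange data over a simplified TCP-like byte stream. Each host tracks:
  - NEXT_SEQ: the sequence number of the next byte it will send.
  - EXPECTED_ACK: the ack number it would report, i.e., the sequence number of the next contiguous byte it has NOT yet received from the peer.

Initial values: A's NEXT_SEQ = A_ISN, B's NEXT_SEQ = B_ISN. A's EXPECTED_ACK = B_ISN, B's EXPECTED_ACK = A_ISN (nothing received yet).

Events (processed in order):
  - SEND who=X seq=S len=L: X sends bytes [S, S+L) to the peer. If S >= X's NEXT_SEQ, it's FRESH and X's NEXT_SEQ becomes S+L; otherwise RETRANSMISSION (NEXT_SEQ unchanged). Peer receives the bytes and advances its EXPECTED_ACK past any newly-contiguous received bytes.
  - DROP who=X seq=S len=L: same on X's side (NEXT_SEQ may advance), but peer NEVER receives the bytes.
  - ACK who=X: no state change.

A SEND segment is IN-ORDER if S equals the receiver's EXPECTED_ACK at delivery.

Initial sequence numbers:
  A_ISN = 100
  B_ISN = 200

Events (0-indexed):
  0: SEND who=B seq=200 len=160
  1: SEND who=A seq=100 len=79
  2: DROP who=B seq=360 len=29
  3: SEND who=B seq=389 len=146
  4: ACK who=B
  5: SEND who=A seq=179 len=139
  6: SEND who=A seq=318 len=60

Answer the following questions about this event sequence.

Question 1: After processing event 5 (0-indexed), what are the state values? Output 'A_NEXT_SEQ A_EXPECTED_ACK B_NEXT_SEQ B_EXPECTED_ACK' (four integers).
After event 0: A_seq=100 A_ack=360 B_seq=360 B_ack=100
After event 1: A_seq=179 A_ack=360 B_seq=360 B_ack=179
After event 2: A_seq=179 A_ack=360 B_seq=389 B_ack=179
After event 3: A_seq=179 A_ack=360 B_seq=535 B_ack=179
After event 4: A_seq=179 A_ack=360 B_seq=535 B_ack=179
After event 5: A_seq=318 A_ack=360 B_seq=535 B_ack=318

318 360 535 318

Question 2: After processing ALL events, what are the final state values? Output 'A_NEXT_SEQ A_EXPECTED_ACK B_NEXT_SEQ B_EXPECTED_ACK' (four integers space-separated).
After event 0: A_seq=100 A_ack=360 B_seq=360 B_ack=100
After event 1: A_seq=179 A_ack=360 B_seq=360 B_ack=179
After event 2: A_seq=179 A_ack=360 B_seq=389 B_ack=179
After event 3: A_seq=179 A_ack=360 B_seq=535 B_ack=179
After event 4: A_seq=179 A_ack=360 B_seq=535 B_ack=179
After event 5: A_seq=318 A_ack=360 B_seq=535 B_ack=318
After event 6: A_seq=378 A_ack=360 B_seq=535 B_ack=378

Answer: 378 360 535 378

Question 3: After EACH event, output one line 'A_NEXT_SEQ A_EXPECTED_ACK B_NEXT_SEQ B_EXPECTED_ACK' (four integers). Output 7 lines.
100 360 360 100
179 360 360 179
179 360 389 179
179 360 535 179
179 360 535 179
318 360 535 318
378 360 535 378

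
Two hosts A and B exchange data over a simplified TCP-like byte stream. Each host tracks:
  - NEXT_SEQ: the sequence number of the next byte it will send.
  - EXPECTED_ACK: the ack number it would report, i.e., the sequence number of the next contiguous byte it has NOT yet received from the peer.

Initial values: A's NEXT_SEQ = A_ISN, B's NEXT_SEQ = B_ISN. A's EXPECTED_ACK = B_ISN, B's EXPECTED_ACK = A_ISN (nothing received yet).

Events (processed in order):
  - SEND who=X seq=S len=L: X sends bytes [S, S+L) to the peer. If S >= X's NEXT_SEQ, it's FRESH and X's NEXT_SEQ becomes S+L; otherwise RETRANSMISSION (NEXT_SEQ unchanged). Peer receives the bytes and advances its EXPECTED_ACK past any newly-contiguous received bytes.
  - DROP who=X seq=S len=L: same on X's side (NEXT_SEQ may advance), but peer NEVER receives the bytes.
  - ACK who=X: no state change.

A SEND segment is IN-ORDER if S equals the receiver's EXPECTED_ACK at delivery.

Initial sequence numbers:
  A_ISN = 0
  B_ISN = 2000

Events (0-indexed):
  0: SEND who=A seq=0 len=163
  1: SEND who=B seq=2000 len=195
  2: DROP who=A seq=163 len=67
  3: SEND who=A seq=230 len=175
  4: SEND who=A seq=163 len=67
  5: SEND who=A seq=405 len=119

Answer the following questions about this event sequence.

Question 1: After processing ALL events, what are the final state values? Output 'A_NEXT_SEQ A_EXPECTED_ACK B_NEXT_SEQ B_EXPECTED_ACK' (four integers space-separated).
Answer: 524 2195 2195 524

Derivation:
After event 0: A_seq=163 A_ack=2000 B_seq=2000 B_ack=163
After event 1: A_seq=163 A_ack=2195 B_seq=2195 B_ack=163
After event 2: A_seq=230 A_ack=2195 B_seq=2195 B_ack=163
After event 3: A_seq=405 A_ack=2195 B_seq=2195 B_ack=163
After event 4: A_seq=405 A_ack=2195 B_seq=2195 B_ack=405
After event 5: A_seq=524 A_ack=2195 B_seq=2195 B_ack=524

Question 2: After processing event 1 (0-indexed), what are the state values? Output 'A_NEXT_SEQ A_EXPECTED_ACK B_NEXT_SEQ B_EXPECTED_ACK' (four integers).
After event 0: A_seq=163 A_ack=2000 B_seq=2000 B_ack=163
After event 1: A_seq=163 A_ack=2195 B_seq=2195 B_ack=163

163 2195 2195 163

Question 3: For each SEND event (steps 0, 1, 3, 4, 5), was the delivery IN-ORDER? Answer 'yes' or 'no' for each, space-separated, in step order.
Step 0: SEND seq=0 -> in-order
Step 1: SEND seq=2000 -> in-order
Step 3: SEND seq=230 -> out-of-order
Step 4: SEND seq=163 -> in-order
Step 5: SEND seq=405 -> in-order

Answer: yes yes no yes yes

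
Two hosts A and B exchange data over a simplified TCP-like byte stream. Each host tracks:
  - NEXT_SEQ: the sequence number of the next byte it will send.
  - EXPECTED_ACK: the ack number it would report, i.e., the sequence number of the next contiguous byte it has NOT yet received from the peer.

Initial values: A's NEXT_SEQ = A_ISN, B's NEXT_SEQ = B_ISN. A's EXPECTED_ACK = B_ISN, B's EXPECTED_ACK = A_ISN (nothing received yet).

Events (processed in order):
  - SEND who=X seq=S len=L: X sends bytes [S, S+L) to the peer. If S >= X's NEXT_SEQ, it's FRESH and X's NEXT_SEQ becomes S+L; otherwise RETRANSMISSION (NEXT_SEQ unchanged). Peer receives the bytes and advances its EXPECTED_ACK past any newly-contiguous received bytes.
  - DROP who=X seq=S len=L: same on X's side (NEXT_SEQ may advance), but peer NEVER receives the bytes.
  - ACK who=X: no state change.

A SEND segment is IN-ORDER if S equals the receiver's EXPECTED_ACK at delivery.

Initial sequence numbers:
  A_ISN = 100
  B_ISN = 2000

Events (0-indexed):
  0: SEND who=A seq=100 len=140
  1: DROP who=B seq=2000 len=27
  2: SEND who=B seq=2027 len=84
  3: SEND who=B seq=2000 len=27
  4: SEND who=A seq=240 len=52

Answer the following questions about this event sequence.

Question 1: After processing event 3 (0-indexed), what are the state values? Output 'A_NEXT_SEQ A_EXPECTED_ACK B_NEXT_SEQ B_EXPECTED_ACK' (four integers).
After event 0: A_seq=240 A_ack=2000 B_seq=2000 B_ack=240
After event 1: A_seq=240 A_ack=2000 B_seq=2027 B_ack=240
After event 2: A_seq=240 A_ack=2000 B_seq=2111 B_ack=240
After event 3: A_seq=240 A_ack=2111 B_seq=2111 B_ack=240

240 2111 2111 240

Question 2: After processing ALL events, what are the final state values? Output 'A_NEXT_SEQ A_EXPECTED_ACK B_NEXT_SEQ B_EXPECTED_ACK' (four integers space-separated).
Answer: 292 2111 2111 292

Derivation:
After event 0: A_seq=240 A_ack=2000 B_seq=2000 B_ack=240
After event 1: A_seq=240 A_ack=2000 B_seq=2027 B_ack=240
After event 2: A_seq=240 A_ack=2000 B_seq=2111 B_ack=240
After event 3: A_seq=240 A_ack=2111 B_seq=2111 B_ack=240
After event 4: A_seq=292 A_ack=2111 B_seq=2111 B_ack=292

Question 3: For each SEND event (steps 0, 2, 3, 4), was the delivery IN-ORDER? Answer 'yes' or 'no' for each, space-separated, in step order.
Step 0: SEND seq=100 -> in-order
Step 2: SEND seq=2027 -> out-of-order
Step 3: SEND seq=2000 -> in-order
Step 4: SEND seq=240 -> in-order

Answer: yes no yes yes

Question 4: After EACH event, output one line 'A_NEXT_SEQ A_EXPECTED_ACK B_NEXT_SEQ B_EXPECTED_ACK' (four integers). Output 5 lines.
240 2000 2000 240
240 2000 2027 240
240 2000 2111 240
240 2111 2111 240
292 2111 2111 292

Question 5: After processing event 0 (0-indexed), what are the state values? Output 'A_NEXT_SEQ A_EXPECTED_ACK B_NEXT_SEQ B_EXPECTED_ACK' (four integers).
After event 0: A_seq=240 A_ack=2000 B_seq=2000 B_ack=240

240 2000 2000 240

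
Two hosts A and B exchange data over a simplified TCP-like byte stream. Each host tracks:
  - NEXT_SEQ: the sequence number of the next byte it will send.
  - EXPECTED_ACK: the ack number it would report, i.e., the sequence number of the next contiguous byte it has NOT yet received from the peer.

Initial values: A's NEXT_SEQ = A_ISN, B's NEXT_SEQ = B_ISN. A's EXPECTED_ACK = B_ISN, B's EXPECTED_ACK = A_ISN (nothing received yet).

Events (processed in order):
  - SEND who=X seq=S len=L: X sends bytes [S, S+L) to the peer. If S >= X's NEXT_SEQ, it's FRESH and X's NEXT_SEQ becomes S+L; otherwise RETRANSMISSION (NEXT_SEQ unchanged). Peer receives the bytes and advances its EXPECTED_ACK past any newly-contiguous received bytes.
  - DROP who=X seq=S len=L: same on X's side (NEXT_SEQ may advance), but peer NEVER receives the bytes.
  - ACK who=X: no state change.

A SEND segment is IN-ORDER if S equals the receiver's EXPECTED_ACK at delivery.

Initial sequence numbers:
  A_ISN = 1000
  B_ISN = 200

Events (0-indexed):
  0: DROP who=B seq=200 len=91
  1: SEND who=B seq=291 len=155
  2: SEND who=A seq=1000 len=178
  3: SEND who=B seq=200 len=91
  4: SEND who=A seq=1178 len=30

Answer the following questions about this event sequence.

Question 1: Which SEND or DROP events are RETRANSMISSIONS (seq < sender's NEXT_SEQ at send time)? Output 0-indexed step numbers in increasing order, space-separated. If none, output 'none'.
Step 0: DROP seq=200 -> fresh
Step 1: SEND seq=291 -> fresh
Step 2: SEND seq=1000 -> fresh
Step 3: SEND seq=200 -> retransmit
Step 4: SEND seq=1178 -> fresh

Answer: 3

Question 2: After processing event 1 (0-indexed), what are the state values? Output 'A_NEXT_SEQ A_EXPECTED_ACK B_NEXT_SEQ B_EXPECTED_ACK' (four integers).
After event 0: A_seq=1000 A_ack=200 B_seq=291 B_ack=1000
After event 1: A_seq=1000 A_ack=200 B_seq=446 B_ack=1000

1000 200 446 1000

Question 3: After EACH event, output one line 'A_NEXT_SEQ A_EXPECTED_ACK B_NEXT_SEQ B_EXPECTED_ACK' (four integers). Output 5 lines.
1000 200 291 1000
1000 200 446 1000
1178 200 446 1178
1178 446 446 1178
1208 446 446 1208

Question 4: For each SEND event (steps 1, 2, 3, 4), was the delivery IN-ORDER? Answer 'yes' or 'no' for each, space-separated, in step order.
Step 1: SEND seq=291 -> out-of-order
Step 2: SEND seq=1000 -> in-order
Step 3: SEND seq=200 -> in-order
Step 4: SEND seq=1178 -> in-order

Answer: no yes yes yes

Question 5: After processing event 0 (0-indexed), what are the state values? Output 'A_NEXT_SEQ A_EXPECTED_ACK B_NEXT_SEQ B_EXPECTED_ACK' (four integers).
After event 0: A_seq=1000 A_ack=200 B_seq=291 B_ack=1000

1000 200 291 1000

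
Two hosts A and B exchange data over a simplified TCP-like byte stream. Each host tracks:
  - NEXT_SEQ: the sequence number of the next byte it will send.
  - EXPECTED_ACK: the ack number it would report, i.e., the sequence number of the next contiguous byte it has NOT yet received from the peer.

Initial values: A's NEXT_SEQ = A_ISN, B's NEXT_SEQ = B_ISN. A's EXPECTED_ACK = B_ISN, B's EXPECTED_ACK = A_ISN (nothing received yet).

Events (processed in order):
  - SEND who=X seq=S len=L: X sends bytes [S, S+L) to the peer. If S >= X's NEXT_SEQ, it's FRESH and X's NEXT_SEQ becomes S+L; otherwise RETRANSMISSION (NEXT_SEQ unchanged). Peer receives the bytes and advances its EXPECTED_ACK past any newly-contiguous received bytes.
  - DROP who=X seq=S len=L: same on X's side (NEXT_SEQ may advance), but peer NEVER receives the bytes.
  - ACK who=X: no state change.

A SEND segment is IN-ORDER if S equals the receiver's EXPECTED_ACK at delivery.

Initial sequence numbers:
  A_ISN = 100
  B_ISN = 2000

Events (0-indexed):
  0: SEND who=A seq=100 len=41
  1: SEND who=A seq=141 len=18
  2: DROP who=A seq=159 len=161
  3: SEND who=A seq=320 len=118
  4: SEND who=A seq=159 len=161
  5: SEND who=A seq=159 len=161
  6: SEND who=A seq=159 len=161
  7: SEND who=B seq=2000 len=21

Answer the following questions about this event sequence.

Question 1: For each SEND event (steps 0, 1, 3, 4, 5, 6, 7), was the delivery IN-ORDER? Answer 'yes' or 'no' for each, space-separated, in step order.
Answer: yes yes no yes no no yes

Derivation:
Step 0: SEND seq=100 -> in-order
Step 1: SEND seq=141 -> in-order
Step 3: SEND seq=320 -> out-of-order
Step 4: SEND seq=159 -> in-order
Step 5: SEND seq=159 -> out-of-order
Step 6: SEND seq=159 -> out-of-order
Step 7: SEND seq=2000 -> in-order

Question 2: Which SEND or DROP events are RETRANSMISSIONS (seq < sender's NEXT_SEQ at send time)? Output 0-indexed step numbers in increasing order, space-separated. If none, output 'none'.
Answer: 4 5 6

Derivation:
Step 0: SEND seq=100 -> fresh
Step 1: SEND seq=141 -> fresh
Step 2: DROP seq=159 -> fresh
Step 3: SEND seq=320 -> fresh
Step 4: SEND seq=159 -> retransmit
Step 5: SEND seq=159 -> retransmit
Step 6: SEND seq=159 -> retransmit
Step 7: SEND seq=2000 -> fresh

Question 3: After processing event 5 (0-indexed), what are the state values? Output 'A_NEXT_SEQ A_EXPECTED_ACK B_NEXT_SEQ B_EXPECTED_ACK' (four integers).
After event 0: A_seq=141 A_ack=2000 B_seq=2000 B_ack=141
After event 1: A_seq=159 A_ack=2000 B_seq=2000 B_ack=159
After event 2: A_seq=320 A_ack=2000 B_seq=2000 B_ack=159
After event 3: A_seq=438 A_ack=2000 B_seq=2000 B_ack=159
After event 4: A_seq=438 A_ack=2000 B_seq=2000 B_ack=438
After event 5: A_seq=438 A_ack=2000 B_seq=2000 B_ack=438

438 2000 2000 438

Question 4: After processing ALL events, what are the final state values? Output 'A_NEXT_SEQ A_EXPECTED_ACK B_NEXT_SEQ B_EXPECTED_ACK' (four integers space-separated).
After event 0: A_seq=141 A_ack=2000 B_seq=2000 B_ack=141
After event 1: A_seq=159 A_ack=2000 B_seq=2000 B_ack=159
After event 2: A_seq=320 A_ack=2000 B_seq=2000 B_ack=159
After event 3: A_seq=438 A_ack=2000 B_seq=2000 B_ack=159
After event 4: A_seq=438 A_ack=2000 B_seq=2000 B_ack=438
After event 5: A_seq=438 A_ack=2000 B_seq=2000 B_ack=438
After event 6: A_seq=438 A_ack=2000 B_seq=2000 B_ack=438
After event 7: A_seq=438 A_ack=2021 B_seq=2021 B_ack=438

Answer: 438 2021 2021 438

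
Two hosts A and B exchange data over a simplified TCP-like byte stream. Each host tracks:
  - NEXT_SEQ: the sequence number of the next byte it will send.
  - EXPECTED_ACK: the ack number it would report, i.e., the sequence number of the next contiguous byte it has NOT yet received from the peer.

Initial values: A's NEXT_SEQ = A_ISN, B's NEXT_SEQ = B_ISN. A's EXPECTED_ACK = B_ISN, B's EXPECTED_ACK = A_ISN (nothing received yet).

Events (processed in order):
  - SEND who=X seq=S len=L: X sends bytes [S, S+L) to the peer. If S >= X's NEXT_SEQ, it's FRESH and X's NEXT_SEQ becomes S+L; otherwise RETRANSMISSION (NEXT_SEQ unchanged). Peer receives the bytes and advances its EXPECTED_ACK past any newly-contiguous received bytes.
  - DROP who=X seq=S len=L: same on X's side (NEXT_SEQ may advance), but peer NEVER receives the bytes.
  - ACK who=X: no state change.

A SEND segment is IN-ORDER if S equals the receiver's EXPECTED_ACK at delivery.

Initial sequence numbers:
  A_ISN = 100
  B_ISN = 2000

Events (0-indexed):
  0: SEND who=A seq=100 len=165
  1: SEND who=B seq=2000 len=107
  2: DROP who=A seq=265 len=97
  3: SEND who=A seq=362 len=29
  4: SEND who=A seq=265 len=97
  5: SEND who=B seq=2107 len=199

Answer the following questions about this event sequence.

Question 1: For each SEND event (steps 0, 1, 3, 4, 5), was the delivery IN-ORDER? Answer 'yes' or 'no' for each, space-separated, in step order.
Answer: yes yes no yes yes

Derivation:
Step 0: SEND seq=100 -> in-order
Step 1: SEND seq=2000 -> in-order
Step 3: SEND seq=362 -> out-of-order
Step 4: SEND seq=265 -> in-order
Step 5: SEND seq=2107 -> in-order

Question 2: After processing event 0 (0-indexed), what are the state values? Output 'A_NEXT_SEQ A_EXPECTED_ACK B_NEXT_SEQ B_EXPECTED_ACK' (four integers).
After event 0: A_seq=265 A_ack=2000 B_seq=2000 B_ack=265

265 2000 2000 265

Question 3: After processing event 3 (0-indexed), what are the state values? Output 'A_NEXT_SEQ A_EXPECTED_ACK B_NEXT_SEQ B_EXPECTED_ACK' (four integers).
After event 0: A_seq=265 A_ack=2000 B_seq=2000 B_ack=265
After event 1: A_seq=265 A_ack=2107 B_seq=2107 B_ack=265
After event 2: A_seq=362 A_ack=2107 B_seq=2107 B_ack=265
After event 3: A_seq=391 A_ack=2107 B_seq=2107 B_ack=265

391 2107 2107 265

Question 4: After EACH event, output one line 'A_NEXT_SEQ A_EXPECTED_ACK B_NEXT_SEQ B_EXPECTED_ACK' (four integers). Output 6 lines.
265 2000 2000 265
265 2107 2107 265
362 2107 2107 265
391 2107 2107 265
391 2107 2107 391
391 2306 2306 391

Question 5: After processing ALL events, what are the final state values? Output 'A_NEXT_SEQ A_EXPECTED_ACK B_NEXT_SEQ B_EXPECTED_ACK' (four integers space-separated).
Answer: 391 2306 2306 391

Derivation:
After event 0: A_seq=265 A_ack=2000 B_seq=2000 B_ack=265
After event 1: A_seq=265 A_ack=2107 B_seq=2107 B_ack=265
After event 2: A_seq=362 A_ack=2107 B_seq=2107 B_ack=265
After event 3: A_seq=391 A_ack=2107 B_seq=2107 B_ack=265
After event 4: A_seq=391 A_ack=2107 B_seq=2107 B_ack=391
After event 5: A_seq=391 A_ack=2306 B_seq=2306 B_ack=391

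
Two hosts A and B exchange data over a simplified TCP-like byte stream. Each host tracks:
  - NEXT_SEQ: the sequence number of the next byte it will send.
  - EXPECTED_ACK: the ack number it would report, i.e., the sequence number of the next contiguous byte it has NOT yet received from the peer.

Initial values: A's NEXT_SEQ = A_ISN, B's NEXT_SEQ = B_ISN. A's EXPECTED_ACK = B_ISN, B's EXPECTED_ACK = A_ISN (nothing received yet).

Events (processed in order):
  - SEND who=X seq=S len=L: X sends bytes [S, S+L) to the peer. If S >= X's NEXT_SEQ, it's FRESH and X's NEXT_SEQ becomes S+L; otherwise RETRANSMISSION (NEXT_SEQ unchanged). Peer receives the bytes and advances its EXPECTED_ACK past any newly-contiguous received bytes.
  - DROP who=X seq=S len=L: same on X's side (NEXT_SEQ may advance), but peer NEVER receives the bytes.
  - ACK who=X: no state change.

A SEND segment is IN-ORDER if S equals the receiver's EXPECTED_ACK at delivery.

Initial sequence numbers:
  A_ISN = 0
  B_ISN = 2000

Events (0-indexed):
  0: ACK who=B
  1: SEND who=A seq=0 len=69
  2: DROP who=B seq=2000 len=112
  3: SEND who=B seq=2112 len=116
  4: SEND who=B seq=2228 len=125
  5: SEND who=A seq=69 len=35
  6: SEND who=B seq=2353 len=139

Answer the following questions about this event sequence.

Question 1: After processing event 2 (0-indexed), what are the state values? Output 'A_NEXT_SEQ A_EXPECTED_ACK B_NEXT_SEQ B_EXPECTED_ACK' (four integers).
After event 0: A_seq=0 A_ack=2000 B_seq=2000 B_ack=0
After event 1: A_seq=69 A_ack=2000 B_seq=2000 B_ack=69
After event 2: A_seq=69 A_ack=2000 B_seq=2112 B_ack=69

69 2000 2112 69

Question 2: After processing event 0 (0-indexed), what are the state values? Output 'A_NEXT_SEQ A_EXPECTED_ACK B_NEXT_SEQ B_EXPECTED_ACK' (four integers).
After event 0: A_seq=0 A_ack=2000 B_seq=2000 B_ack=0

0 2000 2000 0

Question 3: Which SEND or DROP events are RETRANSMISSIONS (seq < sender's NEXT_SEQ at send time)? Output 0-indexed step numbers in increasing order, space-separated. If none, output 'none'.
Step 1: SEND seq=0 -> fresh
Step 2: DROP seq=2000 -> fresh
Step 3: SEND seq=2112 -> fresh
Step 4: SEND seq=2228 -> fresh
Step 5: SEND seq=69 -> fresh
Step 6: SEND seq=2353 -> fresh

Answer: none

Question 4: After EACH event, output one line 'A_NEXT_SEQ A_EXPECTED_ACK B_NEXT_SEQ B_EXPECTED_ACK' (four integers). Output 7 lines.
0 2000 2000 0
69 2000 2000 69
69 2000 2112 69
69 2000 2228 69
69 2000 2353 69
104 2000 2353 104
104 2000 2492 104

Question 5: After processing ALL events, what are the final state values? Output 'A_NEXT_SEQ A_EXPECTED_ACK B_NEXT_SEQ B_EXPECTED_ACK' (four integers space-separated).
Answer: 104 2000 2492 104

Derivation:
After event 0: A_seq=0 A_ack=2000 B_seq=2000 B_ack=0
After event 1: A_seq=69 A_ack=2000 B_seq=2000 B_ack=69
After event 2: A_seq=69 A_ack=2000 B_seq=2112 B_ack=69
After event 3: A_seq=69 A_ack=2000 B_seq=2228 B_ack=69
After event 4: A_seq=69 A_ack=2000 B_seq=2353 B_ack=69
After event 5: A_seq=104 A_ack=2000 B_seq=2353 B_ack=104
After event 6: A_seq=104 A_ack=2000 B_seq=2492 B_ack=104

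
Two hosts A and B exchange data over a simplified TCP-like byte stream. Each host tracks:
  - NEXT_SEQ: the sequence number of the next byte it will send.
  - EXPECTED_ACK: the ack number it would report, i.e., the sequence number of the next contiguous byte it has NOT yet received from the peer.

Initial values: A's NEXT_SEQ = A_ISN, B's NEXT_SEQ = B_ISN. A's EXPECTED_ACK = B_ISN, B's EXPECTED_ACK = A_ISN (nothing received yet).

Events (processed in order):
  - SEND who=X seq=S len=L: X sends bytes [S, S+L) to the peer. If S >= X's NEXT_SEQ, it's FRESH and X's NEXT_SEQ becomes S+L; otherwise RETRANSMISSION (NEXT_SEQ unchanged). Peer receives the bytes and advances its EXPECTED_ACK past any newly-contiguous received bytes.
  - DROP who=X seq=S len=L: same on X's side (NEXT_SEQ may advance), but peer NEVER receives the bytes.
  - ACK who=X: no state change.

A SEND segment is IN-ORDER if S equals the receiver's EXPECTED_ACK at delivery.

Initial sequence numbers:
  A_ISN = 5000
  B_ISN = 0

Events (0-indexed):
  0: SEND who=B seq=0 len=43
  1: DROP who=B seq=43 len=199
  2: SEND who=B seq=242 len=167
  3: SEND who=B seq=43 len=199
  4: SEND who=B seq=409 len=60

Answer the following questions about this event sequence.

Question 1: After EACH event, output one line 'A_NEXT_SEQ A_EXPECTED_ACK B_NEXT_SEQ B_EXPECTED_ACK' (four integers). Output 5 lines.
5000 43 43 5000
5000 43 242 5000
5000 43 409 5000
5000 409 409 5000
5000 469 469 5000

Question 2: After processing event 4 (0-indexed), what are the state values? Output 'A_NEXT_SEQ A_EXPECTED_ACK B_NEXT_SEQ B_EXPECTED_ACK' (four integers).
After event 0: A_seq=5000 A_ack=43 B_seq=43 B_ack=5000
After event 1: A_seq=5000 A_ack=43 B_seq=242 B_ack=5000
After event 2: A_seq=5000 A_ack=43 B_seq=409 B_ack=5000
After event 3: A_seq=5000 A_ack=409 B_seq=409 B_ack=5000
After event 4: A_seq=5000 A_ack=469 B_seq=469 B_ack=5000

5000 469 469 5000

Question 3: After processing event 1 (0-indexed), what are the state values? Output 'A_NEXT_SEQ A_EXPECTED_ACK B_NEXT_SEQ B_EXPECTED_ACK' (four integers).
After event 0: A_seq=5000 A_ack=43 B_seq=43 B_ack=5000
After event 1: A_seq=5000 A_ack=43 B_seq=242 B_ack=5000

5000 43 242 5000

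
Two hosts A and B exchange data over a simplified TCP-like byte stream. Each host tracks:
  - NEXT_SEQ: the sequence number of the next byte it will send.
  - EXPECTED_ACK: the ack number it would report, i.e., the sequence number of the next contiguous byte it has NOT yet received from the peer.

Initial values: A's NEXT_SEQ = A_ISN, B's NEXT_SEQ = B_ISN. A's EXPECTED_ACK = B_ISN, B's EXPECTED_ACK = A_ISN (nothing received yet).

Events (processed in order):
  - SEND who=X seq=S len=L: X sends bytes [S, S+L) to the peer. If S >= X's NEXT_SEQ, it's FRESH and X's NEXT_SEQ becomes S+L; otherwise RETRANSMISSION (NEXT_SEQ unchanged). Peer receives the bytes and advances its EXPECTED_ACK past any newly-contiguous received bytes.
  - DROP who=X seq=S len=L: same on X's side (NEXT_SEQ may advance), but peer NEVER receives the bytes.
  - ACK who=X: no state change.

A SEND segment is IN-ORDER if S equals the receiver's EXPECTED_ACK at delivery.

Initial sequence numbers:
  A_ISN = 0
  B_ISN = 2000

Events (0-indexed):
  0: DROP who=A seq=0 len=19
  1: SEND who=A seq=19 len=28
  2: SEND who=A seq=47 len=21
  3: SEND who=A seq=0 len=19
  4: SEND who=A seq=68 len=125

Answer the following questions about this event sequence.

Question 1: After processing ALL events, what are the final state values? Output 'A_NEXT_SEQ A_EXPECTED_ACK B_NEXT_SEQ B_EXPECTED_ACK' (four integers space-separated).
Answer: 193 2000 2000 193

Derivation:
After event 0: A_seq=19 A_ack=2000 B_seq=2000 B_ack=0
After event 1: A_seq=47 A_ack=2000 B_seq=2000 B_ack=0
After event 2: A_seq=68 A_ack=2000 B_seq=2000 B_ack=0
After event 3: A_seq=68 A_ack=2000 B_seq=2000 B_ack=68
After event 4: A_seq=193 A_ack=2000 B_seq=2000 B_ack=193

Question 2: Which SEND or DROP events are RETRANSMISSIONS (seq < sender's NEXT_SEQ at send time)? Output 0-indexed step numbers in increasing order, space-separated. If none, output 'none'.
Answer: 3

Derivation:
Step 0: DROP seq=0 -> fresh
Step 1: SEND seq=19 -> fresh
Step 2: SEND seq=47 -> fresh
Step 3: SEND seq=0 -> retransmit
Step 4: SEND seq=68 -> fresh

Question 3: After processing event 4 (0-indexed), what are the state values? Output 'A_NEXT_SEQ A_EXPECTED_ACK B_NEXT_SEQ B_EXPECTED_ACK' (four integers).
After event 0: A_seq=19 A_ack=2000 B_seq=2000 B_ack=0
After event 1: A_seq=47 A_ack=2000 B_seq=2000 B_ack=0
After event 2: A_seq=68 A_ack=2000 B_seq=2000 B_ack=0
After event 3: A_seq=68 A_ack=2000 B_seq=2000 B_ack=68
After event 4: A_seq=193 A_ack=2000 B_seq=2000 B_ack=193

193 2000 2000 193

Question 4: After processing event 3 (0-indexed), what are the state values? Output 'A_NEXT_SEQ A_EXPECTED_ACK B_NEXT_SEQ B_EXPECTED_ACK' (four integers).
After event 0: A_seq=19 A_ack=2000 B_seq=2000 B_ack=0
After event 1: A_seq=47 A_ack=2000 B_seq=2000 B_ack=0
After event 2: A_seq=68 A_ack=2000 B_seq=2000 B_ack=0
After event 3: A_seq=68 A_ack=2000 B_seq=2000 B_ack=68

68 2000 2000 68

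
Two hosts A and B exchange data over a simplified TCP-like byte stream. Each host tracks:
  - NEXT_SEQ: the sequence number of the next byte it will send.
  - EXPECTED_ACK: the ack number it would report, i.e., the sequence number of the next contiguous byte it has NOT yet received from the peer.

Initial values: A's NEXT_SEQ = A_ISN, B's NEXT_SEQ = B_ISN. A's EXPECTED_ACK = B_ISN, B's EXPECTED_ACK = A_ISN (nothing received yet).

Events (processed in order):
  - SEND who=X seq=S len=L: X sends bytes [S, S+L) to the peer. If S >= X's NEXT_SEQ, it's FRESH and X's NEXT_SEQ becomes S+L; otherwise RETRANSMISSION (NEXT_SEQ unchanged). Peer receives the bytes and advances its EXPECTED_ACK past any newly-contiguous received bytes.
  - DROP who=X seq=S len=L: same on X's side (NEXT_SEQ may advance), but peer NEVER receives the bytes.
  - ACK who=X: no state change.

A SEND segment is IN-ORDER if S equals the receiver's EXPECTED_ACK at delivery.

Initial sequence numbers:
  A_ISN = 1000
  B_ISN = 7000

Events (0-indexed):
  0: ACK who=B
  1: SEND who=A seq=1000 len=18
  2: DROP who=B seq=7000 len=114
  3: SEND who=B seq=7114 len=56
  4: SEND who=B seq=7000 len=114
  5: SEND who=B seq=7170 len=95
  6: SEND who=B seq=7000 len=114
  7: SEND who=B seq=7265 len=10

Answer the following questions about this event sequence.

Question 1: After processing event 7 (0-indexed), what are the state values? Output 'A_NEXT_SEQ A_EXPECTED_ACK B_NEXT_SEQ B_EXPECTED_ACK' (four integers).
After event 0: A_seq=1000 A_ack=7000 B_seq=7000 B_ack=1000
After event 1: A_seq=1018 A_ack=7000 B_seq=7000 B_ack=1018
After event 2: A_seq=1018 A_ack=7000 B_seq=7114 B_ack=1018
After event 3: A_seq=1018 A_ack=7000 B_seq=7170 B_ack=1018
After event 4: A_seq=1018 A_ack=7170 B_seq=7170 B_ack=1018
After event 5: A_seq=1018 A_ack=7265 B_seq=7265 B_ack=1018
After event 6: A_seq=1018 A_ack=7265 B_seq=7265 B_ack=1018
After event 7: A_seq=1018 A_ack=7275 B_seq=7275 B_ack=1018

1018 7275 7275 1018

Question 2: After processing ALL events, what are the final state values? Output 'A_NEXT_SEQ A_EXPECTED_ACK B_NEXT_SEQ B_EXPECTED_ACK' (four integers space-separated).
Answer: 1018 7275 7275 1018

Derivation:
After event 0: A_seq=1000 A_ack=7000 B_seq=7000 B_ack=1000
After event 1: A_seq=1018 A_ack=7000 B_seq=7000 B_ack=1018
After event 2: A_seq=1018 A_ack=7000 B_seq=7114 B_ack=1018
After event 3: A_seq=1018 A_ack=7000 B_seq=7170 B_ack=1018
After event 4: A_seq=1018 A_ack=7170 B_seq=7170 B_ack=1018
After event 5: A_seq=1018 A_ack=7265 B_seq=7265 B_ack=1018
After event 6: A_seq=1018 A_ack=7265 B_seq=7265 B_ack=1018
After event 7: A_seq=1018 A_ack=7275 B_seq=7275 B_ack=1018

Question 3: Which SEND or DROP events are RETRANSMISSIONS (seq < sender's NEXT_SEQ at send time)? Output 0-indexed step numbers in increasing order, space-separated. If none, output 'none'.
Answer: 4 6

Derivation:
Step 1: SEND seq=1000 -> fresh
Step 2: DROP seq=7000 -> fresh
Step 3: SEND seq=7114 -> fresh
Step 4: SEND seq=7000 -> retransmit
Step 5: SEND seq=7170 -> fresh
Step 6: SEND seq=7000 -> retransmit
Step 7: SEND seq=7265 -> fresh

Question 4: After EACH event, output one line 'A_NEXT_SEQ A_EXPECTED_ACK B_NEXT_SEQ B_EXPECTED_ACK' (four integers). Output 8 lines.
1000 7000 7000 1000
1018 7000 7000 1018
1018 7000 7114 1018
1018 7000 7170 1018
1018 7170 7170 1018
1018 7265 7265 1018
1018 7265 7265 1018
1018 7275 7275 1018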